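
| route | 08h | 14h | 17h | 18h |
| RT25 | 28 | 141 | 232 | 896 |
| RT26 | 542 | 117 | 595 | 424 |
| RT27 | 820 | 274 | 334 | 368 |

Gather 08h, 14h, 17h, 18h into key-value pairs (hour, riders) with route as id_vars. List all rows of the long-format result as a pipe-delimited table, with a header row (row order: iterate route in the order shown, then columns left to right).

| route | hour | riders |
| RT25 | 08h | 28 |
| RT25 | 14h | 141 |
| RT25 | 17h | 232 |
| RT25 | 18h | 896 |
| RT26 | 08h | 542 |
| RT26 | 14h | 117 |
| RT26 | 17h | 595 |
| RT26 | 18h | 424 |
| RT27 | 08h | 820 |
| RT27 | 14h | 274 |
| RT27 | 17h | 334 |
| RT27 | 18h | 368 |

Each (route, column) pair becomes one row: 3 × 4 = 12 rows.
For example, (RT25, 08h) → riders=28.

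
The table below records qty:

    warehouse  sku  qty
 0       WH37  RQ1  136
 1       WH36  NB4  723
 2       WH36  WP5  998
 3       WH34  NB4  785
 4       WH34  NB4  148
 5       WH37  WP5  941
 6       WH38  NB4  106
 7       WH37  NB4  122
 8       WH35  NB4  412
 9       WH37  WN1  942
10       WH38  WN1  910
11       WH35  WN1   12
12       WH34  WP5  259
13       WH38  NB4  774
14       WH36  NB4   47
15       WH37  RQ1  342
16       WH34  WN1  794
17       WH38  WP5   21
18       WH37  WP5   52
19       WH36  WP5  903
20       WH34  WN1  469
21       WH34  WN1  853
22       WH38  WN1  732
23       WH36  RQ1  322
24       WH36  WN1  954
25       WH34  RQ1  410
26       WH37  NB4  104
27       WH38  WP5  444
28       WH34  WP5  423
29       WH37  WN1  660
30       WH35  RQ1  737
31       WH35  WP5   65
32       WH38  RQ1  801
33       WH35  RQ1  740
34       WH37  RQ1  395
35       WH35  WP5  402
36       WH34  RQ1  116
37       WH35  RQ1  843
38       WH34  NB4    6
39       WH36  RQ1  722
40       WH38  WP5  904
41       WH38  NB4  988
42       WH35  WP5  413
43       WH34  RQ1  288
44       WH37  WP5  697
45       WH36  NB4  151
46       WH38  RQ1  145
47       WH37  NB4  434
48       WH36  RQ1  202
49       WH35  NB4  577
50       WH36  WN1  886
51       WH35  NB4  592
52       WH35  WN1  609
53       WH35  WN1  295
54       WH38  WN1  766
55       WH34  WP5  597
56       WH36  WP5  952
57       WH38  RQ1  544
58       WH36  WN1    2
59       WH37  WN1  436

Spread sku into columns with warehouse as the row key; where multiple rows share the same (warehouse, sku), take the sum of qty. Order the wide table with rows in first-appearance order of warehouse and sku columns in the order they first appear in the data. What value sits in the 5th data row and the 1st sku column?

With rows in first-appearance order of warehouse, row 5 is warehouse=WH35. sku columns in first-appearance order: RQ1, NB4, WP5, WN1; column 1 is RQ1.
Long rows with warehouse=WH35, sku=RQ1: 737 + 740 + 843 = 2320.

2320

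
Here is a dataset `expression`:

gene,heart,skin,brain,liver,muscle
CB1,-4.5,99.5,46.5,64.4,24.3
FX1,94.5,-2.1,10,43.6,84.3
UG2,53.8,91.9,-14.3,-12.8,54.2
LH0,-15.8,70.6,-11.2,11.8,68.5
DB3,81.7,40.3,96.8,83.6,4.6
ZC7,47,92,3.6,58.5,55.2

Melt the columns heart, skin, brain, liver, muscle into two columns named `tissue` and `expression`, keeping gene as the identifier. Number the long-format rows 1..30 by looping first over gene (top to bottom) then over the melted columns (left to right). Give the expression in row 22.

30 rows total (6 × 5). Row 22: index ⌊(22-1)/5⌋ = 4 into gene → DB3; (22-1) mod 5 = 1 into the melted columns → skin.
So row 22 is (DB3, skin, 40.3); expression = 40.3.

40.3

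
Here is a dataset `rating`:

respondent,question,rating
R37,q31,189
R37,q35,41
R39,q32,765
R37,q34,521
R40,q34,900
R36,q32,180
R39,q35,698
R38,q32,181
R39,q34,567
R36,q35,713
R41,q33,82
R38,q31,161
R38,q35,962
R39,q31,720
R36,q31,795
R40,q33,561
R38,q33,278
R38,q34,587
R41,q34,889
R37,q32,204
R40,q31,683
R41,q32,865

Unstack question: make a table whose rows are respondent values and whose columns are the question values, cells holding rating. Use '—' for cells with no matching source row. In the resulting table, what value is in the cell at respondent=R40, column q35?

—

No long-format row has respondent=R40 and question=q35, so the cell is —.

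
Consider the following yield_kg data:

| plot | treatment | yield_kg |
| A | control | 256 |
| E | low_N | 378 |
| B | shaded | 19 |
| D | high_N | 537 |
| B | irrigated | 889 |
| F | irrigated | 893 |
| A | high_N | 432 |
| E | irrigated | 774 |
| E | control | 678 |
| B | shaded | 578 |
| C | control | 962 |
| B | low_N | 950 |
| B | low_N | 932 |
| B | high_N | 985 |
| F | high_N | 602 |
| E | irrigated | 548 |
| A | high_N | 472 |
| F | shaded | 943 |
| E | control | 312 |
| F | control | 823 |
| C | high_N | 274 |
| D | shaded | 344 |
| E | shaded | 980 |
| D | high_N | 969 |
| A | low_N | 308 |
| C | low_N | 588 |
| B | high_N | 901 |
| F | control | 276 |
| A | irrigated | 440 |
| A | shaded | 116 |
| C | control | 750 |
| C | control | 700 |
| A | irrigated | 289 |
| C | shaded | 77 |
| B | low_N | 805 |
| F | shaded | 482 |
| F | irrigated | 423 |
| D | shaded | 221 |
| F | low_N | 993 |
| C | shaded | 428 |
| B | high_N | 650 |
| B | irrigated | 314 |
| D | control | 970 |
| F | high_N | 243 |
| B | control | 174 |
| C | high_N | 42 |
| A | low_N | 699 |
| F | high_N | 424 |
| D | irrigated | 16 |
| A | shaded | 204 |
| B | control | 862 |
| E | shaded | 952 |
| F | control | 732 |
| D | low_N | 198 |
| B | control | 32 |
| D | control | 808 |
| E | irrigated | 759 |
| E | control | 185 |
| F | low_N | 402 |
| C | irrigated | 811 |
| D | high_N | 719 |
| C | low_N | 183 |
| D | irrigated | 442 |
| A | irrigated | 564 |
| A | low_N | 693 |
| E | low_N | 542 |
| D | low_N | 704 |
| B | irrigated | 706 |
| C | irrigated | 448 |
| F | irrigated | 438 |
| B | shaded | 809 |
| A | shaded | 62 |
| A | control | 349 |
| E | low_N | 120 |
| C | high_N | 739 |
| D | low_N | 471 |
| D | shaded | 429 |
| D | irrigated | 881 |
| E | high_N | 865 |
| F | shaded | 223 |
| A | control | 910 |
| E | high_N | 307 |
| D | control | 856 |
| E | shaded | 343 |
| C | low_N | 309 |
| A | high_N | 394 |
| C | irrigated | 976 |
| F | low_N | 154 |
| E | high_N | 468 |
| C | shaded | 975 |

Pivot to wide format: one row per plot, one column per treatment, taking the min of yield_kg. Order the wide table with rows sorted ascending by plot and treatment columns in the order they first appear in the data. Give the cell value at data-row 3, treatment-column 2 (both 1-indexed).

183

With rows sorted ascending by plot, row 3 is plot=C. treatment columns in first-appearance order: control, low_N, shaded, high_N, irrigated; column 2 is low_N.
Long rows with plot=C, treatment=low_N: min(588, 183, 309) = 183.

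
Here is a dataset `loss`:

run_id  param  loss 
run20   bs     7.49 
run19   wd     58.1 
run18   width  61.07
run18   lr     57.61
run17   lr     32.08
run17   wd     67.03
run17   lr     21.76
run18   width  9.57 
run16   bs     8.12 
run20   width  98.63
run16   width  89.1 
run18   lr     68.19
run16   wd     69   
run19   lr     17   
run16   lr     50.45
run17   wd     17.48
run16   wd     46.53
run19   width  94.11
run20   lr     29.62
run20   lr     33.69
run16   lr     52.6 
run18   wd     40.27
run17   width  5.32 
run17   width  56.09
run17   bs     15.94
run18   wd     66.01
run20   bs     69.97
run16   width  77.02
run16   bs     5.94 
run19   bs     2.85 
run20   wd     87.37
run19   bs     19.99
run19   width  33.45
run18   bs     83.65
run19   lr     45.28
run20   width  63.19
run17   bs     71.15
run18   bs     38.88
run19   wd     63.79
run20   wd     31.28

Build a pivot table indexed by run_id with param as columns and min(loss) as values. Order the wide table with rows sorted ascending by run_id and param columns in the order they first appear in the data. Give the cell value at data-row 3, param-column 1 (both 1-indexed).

38.88

With rows sorted ascending by run_id, row 3 is run_id=run18. param columns in first-appearance order: bs, wd, width, lr; column 1 is bs.
Long rows with run_id=run18, param=bs: min(83.65, 38.88) = 38.88.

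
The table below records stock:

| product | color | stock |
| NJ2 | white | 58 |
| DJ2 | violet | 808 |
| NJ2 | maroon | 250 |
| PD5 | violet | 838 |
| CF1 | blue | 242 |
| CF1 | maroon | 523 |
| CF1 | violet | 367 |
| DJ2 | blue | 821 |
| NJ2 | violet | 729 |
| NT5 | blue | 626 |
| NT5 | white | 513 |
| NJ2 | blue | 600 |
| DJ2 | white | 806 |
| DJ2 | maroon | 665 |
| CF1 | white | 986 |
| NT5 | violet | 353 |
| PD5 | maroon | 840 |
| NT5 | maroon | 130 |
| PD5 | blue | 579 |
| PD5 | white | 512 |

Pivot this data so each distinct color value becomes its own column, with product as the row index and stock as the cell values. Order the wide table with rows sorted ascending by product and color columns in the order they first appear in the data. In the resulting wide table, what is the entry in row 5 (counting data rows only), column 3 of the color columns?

840

With rows sorted ascending by product, row 5 is product=PD5. color columns in first-appearance order: white, violet, maroon, blue; column 3 is maroon.
Long rows with product=PD5, color=maroon: stock = 840.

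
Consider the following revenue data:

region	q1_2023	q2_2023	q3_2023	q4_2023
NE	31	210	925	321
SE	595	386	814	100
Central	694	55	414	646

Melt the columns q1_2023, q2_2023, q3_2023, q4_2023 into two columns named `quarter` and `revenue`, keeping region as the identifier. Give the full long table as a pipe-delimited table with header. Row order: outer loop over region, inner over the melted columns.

| region | quarter | revenue |
| NE | q1_2023 | 31 |
| NE | q2_2023 | 210 |
| NE | q3_2023 | 925 |
| NE | q4_2023 | 321 |
| SE | q1_2023 | 595 |
| SE | q2_2023 | 386 |
| SE | q3_2023 | 814 |
| SE | q4_2023 | 100 |
| Central | q1_2023 | 694 |
| Central | q2_2023 | 55 |
| Central | q3_2023 | 414 |
| Central | q4_2023 | 646 |

Each (region, column) pair becomes one row: 3 × 4 = 12 rows.
For example, (NE, q1_2023) → revenue=31.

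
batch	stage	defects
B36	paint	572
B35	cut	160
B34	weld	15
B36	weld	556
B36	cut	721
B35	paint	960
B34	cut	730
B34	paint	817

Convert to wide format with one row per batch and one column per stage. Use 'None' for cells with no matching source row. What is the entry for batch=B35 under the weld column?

No long-format row has batch=B35 and stage=weld, so the cell is None.

None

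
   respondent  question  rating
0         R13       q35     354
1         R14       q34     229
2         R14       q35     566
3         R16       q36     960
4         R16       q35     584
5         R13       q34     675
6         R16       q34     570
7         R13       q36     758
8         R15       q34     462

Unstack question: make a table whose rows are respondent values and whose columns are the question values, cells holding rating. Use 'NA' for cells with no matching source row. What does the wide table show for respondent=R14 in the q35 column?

The long row with respondent=R14, question=q35 has rating=566.

566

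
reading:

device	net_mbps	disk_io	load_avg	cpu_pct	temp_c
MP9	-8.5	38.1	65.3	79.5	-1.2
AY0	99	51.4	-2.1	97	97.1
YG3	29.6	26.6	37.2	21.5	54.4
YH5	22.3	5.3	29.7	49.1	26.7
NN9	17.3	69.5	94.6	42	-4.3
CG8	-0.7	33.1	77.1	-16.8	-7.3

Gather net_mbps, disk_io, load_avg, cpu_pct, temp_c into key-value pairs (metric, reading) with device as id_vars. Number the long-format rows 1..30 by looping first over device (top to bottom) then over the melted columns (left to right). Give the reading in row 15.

54.4

30 rows total (6 × 5). Row 15: index ⌊(15-1)/5⌋ = 2 into device → YG3; (15-1) mod 5 = 4 into the melted columns → temp_c.
So row 15 is (YG3, temp_c, 54.4); reading = 54.4.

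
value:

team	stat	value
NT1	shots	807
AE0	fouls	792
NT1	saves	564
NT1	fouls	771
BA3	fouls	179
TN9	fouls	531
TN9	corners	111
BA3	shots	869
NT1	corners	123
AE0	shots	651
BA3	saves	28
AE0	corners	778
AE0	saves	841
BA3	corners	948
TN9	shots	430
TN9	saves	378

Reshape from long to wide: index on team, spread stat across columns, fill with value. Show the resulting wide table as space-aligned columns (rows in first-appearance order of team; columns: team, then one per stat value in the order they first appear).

team  shots  fouls  saves  corners
NT1   807    771    564    123    
AE0   651    792    841    778    
BA3   869    179    28     948    
TN9   430    531    378    111    

Columns: team plus the 4 distinct stat values (shots, fouls, saves, corners).
For example, row NT1 column shots takes value=807 from the long row (NT1, shots).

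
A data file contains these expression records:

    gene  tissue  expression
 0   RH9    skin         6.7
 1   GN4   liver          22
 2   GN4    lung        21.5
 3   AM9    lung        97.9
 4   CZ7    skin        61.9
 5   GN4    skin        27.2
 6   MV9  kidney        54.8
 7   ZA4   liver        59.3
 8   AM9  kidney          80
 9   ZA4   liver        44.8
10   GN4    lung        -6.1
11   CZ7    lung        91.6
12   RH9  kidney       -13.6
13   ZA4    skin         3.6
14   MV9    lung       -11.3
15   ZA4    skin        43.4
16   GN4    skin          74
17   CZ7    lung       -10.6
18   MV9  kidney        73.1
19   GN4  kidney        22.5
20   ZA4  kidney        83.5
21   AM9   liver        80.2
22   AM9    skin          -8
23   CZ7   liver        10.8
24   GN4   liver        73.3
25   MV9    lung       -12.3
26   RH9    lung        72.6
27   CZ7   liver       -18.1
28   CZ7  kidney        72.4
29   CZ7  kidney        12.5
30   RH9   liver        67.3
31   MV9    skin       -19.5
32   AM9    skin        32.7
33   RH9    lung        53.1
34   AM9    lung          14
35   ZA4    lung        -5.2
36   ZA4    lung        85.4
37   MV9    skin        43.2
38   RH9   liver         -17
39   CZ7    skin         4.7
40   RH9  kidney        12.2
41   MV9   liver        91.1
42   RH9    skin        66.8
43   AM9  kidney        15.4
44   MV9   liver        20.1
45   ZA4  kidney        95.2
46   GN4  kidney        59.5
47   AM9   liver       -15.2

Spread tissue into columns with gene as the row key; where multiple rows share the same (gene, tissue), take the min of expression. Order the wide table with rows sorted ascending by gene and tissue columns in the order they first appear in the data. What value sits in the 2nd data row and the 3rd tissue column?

-10.6

With rows sorted ascending by gene, row 2 is gene=CZ7. tissue columns in first-appearance order: skin, liver, lung, kidney; column 3 is lung.
Long rows with gene=CZ7, tissue=lung: min(91.6, -10.6) = -10.6.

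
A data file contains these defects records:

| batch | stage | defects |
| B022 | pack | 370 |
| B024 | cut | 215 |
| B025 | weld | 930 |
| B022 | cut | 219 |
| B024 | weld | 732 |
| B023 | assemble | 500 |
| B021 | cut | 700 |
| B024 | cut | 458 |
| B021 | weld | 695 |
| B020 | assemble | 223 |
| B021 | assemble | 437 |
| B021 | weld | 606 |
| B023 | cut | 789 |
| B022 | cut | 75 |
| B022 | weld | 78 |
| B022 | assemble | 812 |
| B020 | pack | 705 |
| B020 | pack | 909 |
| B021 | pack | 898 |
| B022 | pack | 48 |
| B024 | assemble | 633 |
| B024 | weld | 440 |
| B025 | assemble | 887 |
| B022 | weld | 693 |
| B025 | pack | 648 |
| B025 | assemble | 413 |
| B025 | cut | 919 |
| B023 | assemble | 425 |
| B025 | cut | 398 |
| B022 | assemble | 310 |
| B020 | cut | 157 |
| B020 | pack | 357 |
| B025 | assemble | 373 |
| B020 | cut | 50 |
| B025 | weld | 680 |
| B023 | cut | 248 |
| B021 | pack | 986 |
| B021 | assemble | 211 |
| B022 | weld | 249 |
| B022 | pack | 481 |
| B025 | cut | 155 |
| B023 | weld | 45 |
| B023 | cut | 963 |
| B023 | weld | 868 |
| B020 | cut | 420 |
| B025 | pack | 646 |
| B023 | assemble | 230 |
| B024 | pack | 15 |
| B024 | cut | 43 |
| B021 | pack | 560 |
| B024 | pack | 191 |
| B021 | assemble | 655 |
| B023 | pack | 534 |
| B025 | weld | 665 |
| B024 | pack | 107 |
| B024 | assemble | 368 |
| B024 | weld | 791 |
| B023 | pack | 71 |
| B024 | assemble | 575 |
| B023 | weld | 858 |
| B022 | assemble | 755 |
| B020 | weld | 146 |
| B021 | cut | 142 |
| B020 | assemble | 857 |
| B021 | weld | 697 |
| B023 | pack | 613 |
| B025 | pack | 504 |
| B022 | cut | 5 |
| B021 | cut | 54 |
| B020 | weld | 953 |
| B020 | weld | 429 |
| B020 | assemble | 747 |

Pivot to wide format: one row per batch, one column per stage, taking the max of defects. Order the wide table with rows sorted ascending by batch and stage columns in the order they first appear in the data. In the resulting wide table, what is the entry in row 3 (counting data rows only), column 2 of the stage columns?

219

With rows sorted ascending by batch, row 3 is batch=B022. stage columns in first-appearance order: pack, cut, weld, assemble; column 2 is cut.
Long rows with batch=B022, stage=cut: max(219, 75, 5) = 219.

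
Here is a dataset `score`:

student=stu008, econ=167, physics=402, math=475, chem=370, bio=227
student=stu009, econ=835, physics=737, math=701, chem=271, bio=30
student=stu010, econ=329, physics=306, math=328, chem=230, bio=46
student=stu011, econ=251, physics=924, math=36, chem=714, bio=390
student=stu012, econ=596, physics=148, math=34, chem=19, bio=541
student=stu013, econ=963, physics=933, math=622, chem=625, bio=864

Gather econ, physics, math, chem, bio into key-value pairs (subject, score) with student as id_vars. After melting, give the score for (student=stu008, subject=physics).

Unpivoting turns each (student, wide-column) pair into one long row.
The wide cell at row stu008, column physics holds 402, so the long row (stu008, physics) has score=402.

402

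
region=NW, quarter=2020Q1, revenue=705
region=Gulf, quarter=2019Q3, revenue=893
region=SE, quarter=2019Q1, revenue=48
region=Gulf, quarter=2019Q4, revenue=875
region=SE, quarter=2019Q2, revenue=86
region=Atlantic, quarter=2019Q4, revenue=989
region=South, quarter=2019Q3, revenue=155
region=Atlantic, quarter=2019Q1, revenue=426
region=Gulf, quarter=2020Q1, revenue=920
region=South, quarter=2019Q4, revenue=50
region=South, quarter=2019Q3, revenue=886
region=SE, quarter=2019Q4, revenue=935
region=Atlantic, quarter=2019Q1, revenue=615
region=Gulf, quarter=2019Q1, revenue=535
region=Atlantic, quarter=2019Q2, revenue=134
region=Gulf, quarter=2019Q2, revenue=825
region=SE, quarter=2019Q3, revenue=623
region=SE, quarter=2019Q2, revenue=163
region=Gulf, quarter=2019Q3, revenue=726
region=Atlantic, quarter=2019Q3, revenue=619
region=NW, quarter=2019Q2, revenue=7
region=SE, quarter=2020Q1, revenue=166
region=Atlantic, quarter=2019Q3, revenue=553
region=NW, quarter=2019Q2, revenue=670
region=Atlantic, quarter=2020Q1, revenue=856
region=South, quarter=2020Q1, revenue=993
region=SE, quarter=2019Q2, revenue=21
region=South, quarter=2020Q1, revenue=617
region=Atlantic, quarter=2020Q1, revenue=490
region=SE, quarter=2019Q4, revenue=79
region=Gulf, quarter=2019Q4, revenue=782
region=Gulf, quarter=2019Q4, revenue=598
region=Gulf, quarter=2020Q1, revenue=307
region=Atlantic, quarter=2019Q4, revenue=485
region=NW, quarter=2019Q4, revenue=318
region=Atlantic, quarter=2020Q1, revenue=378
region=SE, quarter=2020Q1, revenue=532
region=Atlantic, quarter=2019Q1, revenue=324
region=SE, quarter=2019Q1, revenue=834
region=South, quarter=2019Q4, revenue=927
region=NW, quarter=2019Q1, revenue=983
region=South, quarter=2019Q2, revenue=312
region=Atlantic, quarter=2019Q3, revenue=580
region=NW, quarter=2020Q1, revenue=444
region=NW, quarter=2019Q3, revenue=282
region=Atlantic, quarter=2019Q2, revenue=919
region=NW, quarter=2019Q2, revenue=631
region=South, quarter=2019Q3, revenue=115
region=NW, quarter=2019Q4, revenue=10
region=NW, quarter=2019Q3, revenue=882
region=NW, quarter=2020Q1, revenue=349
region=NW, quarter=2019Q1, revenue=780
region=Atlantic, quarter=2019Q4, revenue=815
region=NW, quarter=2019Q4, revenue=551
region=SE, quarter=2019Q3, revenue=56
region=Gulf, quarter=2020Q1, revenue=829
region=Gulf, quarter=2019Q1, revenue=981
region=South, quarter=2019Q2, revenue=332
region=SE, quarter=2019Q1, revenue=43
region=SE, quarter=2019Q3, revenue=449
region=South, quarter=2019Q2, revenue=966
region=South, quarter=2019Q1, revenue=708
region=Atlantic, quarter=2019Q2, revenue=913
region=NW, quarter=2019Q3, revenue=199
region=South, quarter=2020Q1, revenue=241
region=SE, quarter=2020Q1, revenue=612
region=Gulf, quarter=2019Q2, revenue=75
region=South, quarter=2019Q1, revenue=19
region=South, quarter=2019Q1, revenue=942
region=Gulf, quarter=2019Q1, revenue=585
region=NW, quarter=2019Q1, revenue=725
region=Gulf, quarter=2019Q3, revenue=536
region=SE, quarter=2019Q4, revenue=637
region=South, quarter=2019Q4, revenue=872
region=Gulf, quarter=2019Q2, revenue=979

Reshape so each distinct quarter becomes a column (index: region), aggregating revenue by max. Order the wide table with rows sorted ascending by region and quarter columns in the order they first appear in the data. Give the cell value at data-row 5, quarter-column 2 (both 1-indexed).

With rows sorted ascending by region, row 5 is region=South. quarter columns in first-appearance order: 2020Q1, 2019Q3, 2019Q1, 2019Q4, 2019Q2; column 2 is 2019Q3.
Long rows with region=South, quarter=2019Q3: max(155, 886, 115) = 886.

886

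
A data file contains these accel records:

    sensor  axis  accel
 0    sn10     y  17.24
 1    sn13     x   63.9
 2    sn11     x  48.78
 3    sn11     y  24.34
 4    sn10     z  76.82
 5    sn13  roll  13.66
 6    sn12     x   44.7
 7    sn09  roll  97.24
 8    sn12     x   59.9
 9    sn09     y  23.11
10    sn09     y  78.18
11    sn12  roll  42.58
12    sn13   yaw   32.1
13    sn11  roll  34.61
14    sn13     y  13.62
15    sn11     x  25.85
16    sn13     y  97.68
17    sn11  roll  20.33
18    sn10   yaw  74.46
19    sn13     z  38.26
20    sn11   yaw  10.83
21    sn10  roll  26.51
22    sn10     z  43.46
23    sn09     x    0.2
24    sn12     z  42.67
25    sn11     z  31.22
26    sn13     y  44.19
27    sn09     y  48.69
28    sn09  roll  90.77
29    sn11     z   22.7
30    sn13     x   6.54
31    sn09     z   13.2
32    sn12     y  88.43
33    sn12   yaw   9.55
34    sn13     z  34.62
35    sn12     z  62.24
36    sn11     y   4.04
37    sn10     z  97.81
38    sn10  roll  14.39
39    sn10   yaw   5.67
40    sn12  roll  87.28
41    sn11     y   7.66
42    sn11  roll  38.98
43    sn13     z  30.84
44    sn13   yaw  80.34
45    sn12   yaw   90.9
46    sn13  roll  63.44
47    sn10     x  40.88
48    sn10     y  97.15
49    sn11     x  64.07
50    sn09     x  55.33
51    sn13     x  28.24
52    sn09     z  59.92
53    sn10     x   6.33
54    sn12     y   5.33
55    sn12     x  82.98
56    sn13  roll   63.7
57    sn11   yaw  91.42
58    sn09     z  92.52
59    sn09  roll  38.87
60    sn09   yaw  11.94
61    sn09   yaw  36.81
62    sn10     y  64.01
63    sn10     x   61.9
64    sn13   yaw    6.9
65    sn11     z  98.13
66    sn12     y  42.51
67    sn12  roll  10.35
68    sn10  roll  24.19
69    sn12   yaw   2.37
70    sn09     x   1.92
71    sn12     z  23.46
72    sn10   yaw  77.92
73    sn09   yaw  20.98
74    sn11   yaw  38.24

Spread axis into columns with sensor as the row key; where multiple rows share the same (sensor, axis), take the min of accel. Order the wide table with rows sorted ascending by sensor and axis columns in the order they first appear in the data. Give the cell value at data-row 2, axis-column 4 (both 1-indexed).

With rows sorted ascending by sensor, row 2 is sensor=sn10. axis columns in first-appearance order: y, x, z, roll, yaw; column 4 is roll.
Long rows with sensor=sn10, axis=roll: min(26.51, 14.39, 24.19) = 14.39.

14.39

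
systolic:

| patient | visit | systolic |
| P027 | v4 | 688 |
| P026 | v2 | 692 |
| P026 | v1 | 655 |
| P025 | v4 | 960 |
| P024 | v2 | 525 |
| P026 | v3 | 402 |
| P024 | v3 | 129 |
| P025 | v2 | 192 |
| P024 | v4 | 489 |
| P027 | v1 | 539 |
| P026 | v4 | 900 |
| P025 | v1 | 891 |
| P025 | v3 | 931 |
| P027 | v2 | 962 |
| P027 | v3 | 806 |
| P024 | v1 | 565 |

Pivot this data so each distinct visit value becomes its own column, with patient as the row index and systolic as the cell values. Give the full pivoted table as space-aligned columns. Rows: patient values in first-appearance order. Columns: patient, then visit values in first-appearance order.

Columns: patient plus the 4 distinct visit values (v4, v2, v1, v3).
For example, row P027 column v4 takes systolic=688 from the long row (P027, v4).

patient  v4   v2   v1   v3 
P027     688  962  539  806
P026     900  692  655  402
P025     960  192  891  931
P024     489  525  565  129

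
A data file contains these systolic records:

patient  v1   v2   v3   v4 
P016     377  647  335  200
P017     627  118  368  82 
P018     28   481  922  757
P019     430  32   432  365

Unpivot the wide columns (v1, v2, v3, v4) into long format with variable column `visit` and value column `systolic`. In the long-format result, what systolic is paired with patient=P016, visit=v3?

Unpivoting turns each (patient, wide-column) pair into one long row.
The wide cell at row P016, column v3 holds 335, so the long row (P016, v3) has systolic=335.

335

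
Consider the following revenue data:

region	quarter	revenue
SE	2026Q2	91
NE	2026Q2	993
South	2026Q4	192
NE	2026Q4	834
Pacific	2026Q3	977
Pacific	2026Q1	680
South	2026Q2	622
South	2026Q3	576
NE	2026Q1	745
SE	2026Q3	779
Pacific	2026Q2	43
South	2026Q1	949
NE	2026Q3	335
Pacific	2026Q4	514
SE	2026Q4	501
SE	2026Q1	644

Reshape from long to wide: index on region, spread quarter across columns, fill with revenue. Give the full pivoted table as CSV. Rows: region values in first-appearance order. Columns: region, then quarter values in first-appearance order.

Columns: region plus the 4 distinct quarter values (2026Q2, 2026Q4, 2026Q3, 2026Q1).
For example, row SE column 2026Q2 takes revenue=91 from the long row (SE, 2026Q2).

region,2026Q2,2026Q4,2026Q3,2026Q1
SE,91,501,779,644
NE,993,834,335,745
South,622,192,576,949
Pacific,43,514,977,680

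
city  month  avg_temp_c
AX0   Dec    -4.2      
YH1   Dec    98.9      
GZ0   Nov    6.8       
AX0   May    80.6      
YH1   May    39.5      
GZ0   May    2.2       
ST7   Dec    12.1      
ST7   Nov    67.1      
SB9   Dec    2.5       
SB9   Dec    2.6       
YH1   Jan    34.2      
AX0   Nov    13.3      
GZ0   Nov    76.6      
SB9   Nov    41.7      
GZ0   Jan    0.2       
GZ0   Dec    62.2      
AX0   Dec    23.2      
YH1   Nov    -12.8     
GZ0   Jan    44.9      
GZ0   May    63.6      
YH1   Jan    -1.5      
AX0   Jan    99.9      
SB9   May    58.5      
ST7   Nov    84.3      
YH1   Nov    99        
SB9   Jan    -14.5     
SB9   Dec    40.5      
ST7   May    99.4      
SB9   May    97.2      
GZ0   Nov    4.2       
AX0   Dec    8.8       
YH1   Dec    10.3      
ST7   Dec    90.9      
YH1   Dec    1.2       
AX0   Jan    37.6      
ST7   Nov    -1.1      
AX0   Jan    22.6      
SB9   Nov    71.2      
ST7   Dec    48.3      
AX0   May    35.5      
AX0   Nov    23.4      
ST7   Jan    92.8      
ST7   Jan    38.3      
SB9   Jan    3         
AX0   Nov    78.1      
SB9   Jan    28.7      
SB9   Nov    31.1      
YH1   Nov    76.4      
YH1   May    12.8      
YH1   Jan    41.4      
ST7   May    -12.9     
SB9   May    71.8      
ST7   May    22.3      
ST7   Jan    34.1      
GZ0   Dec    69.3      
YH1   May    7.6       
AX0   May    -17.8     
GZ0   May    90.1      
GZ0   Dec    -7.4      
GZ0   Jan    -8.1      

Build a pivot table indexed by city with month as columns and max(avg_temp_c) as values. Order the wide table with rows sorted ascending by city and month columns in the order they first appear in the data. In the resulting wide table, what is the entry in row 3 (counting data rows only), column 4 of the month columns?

With rows sorted ascending by city, row 3 is city=SB9. month columns in first-appearance order: Dec, Nov, May, Jan; column 4 is Jan.
Long rows with city=SB9, month=Jan: max(-14.5, 3, 28.7) = 28.7.

28.7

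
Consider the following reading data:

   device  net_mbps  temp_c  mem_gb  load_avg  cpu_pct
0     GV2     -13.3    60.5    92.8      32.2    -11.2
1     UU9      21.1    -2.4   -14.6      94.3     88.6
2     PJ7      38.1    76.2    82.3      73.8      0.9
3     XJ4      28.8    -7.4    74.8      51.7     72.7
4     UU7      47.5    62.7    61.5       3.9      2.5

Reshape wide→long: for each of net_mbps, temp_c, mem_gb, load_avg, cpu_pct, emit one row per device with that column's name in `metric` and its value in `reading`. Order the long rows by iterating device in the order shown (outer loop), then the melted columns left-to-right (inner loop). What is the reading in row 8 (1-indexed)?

-14.6

25 rows total (5 × 5). Row 8: index ⌊(8-1)/5⌋ = 1 into device → UU9; (8-1) mod 5 = 2 into the melted columns → mem_gb.
So row 8 is (UU9, mem_gb, -14.6); reading = -14.6.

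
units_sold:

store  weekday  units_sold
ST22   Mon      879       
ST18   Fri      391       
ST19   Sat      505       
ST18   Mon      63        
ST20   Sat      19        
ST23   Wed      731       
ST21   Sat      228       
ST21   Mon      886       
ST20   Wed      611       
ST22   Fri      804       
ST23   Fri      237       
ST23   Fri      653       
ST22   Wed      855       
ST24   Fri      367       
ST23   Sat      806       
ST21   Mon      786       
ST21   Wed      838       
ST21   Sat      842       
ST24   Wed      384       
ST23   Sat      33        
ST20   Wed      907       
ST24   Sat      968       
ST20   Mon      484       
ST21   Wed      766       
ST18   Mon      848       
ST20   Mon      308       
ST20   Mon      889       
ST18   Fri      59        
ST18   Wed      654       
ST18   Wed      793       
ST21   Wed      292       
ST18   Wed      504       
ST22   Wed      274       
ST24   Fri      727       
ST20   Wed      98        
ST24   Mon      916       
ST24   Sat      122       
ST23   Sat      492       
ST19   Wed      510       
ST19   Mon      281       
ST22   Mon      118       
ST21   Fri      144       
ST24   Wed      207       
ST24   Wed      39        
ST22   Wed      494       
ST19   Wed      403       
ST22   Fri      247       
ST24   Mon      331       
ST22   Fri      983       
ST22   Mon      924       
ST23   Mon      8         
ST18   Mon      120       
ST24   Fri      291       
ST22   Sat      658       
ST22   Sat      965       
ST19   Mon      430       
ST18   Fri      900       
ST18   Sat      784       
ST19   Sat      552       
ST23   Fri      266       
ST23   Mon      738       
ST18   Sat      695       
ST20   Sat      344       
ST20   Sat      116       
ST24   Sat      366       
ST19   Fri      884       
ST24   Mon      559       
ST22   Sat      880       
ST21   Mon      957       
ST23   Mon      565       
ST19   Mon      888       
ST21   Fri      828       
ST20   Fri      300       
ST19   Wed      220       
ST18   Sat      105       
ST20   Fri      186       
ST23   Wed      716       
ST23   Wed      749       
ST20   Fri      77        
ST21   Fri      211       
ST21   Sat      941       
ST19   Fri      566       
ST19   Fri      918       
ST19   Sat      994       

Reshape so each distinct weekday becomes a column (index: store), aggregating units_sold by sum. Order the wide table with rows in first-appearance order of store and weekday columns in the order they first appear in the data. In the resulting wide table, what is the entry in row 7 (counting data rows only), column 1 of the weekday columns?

With rows in first-appearance order of store, row 7 is store=ST24. weekday columns in first-appearance order: Mon, Fri, Sat, Wed; column 1 is Mon.
Long rows with store=ST24, weekday=Mon: 916 + 331 + 559 = 1806.

1806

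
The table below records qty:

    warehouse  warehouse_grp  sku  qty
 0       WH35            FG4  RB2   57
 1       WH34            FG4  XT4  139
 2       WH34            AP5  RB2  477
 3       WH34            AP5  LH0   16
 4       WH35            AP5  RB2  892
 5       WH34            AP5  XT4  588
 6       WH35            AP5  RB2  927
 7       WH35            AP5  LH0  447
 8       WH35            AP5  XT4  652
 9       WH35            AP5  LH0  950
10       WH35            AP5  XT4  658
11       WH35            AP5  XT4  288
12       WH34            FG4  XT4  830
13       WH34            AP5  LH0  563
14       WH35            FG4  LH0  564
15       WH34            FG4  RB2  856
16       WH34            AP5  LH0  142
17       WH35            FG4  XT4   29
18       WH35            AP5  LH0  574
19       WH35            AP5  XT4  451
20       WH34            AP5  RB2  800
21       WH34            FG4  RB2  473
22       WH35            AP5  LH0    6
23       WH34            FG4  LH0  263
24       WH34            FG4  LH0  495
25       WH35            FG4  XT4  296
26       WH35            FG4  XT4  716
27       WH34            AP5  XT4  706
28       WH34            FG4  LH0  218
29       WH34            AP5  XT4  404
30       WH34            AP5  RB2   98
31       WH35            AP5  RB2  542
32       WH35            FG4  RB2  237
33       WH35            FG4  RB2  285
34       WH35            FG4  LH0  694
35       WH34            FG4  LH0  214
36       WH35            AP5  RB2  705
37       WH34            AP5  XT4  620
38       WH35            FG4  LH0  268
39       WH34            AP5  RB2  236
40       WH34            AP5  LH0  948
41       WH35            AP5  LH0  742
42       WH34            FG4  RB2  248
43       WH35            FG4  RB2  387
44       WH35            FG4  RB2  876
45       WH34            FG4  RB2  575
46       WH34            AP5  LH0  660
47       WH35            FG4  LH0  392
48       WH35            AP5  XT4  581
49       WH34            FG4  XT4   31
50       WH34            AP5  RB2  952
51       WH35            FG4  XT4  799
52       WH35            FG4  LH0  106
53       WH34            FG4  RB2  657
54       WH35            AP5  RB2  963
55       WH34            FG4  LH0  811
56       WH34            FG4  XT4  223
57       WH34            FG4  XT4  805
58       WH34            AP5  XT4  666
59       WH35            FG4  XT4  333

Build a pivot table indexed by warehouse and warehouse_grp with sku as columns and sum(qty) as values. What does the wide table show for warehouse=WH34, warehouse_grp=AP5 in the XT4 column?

Rows with warehouse=WH34, warehouse_grp=AP5 and sku=XT4: qty values are 588, 706, 404, 620, 666.
588 + 706 + 404 + 620 + 666 = 2984.

2984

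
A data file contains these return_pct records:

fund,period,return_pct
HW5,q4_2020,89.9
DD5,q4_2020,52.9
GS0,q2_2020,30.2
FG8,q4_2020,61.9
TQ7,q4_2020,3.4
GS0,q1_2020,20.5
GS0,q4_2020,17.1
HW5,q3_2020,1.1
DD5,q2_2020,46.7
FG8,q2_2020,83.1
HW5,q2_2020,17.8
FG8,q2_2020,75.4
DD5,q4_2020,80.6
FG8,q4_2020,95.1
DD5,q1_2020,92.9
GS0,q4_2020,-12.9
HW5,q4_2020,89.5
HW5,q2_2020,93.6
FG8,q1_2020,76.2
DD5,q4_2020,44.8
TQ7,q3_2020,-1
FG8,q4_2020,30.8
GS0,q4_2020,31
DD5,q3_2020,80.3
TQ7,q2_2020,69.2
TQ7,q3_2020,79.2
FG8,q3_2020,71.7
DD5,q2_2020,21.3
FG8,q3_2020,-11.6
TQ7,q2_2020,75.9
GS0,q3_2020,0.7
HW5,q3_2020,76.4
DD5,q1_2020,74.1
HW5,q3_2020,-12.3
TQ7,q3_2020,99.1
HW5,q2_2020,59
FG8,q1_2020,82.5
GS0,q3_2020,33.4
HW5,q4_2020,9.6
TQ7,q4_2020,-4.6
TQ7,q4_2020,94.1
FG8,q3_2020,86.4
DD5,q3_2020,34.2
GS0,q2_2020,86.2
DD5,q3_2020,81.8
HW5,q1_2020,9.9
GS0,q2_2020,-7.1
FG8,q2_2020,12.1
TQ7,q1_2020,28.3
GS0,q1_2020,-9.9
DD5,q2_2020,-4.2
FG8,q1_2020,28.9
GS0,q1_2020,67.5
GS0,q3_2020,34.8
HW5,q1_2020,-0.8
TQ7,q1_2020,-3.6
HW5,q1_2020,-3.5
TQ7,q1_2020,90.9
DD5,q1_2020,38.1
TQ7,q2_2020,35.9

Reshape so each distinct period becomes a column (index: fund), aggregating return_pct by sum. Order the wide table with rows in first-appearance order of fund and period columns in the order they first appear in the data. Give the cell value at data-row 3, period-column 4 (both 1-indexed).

68.9

With rows in first-appearance order of fund, row 3 is fund=GS0. period columns in first-appearance order: q4_2020, q2_2020, q1_2020, q3_2020; column 4 is q3_2020.
Long rows with fund=GS0, period=q3_2020: 0.7 + 33.4 + 34.8 = 68.9.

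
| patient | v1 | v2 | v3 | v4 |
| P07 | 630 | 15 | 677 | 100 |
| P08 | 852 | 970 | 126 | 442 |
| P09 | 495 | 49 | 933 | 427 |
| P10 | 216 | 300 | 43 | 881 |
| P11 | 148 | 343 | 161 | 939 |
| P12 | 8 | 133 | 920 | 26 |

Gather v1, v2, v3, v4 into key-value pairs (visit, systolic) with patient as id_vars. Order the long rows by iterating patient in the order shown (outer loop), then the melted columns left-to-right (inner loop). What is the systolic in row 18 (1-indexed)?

24 rows total (6 × 4). Row 18: index ⌊(18-1)/4⌋ = 4 into patient → P11; (18-1) mod 4 = 1 into the melted columns → v2.
So row 18 is (P11, v2, 343); systolic = 343.

343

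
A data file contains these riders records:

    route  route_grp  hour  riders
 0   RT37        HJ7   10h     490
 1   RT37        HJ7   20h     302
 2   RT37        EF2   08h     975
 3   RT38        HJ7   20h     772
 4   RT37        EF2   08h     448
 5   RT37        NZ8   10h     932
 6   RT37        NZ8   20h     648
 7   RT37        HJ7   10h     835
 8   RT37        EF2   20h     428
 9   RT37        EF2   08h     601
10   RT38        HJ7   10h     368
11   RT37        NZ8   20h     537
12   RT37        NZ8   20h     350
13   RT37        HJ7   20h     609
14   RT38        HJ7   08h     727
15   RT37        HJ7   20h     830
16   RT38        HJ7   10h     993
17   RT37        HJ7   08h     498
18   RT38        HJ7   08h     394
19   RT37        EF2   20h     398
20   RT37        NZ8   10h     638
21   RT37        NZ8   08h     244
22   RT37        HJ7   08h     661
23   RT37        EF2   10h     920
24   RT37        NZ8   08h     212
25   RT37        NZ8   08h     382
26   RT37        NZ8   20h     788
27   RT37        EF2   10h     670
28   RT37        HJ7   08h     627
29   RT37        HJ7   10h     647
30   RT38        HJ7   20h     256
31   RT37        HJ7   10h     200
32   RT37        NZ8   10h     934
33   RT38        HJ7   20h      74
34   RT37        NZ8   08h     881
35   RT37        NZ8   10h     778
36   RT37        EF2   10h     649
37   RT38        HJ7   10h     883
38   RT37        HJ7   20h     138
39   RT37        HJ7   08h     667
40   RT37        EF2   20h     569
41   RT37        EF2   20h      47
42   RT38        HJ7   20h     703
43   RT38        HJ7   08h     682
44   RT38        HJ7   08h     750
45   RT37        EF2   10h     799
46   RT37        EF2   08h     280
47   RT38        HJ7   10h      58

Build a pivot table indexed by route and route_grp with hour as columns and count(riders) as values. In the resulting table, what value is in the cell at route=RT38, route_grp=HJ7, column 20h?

Rows with route=RT38, route_grp=HJ7 and hour=20h: riders values are 772, 256, 74, 703.
4 rows match — count = 4.

4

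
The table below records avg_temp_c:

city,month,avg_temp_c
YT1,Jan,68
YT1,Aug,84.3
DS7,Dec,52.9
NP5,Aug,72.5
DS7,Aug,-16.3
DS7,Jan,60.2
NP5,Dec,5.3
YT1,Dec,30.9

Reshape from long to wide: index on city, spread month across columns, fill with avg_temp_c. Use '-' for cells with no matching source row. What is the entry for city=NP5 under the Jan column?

No long-format row has city=NP5 and month=Jan, so the cell is -.

-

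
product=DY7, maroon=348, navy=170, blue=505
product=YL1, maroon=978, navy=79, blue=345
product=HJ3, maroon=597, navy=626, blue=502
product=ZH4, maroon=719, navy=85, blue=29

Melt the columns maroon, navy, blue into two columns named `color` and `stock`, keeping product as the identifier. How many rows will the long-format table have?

12

4 product values × 3 melted columns = 12 rows.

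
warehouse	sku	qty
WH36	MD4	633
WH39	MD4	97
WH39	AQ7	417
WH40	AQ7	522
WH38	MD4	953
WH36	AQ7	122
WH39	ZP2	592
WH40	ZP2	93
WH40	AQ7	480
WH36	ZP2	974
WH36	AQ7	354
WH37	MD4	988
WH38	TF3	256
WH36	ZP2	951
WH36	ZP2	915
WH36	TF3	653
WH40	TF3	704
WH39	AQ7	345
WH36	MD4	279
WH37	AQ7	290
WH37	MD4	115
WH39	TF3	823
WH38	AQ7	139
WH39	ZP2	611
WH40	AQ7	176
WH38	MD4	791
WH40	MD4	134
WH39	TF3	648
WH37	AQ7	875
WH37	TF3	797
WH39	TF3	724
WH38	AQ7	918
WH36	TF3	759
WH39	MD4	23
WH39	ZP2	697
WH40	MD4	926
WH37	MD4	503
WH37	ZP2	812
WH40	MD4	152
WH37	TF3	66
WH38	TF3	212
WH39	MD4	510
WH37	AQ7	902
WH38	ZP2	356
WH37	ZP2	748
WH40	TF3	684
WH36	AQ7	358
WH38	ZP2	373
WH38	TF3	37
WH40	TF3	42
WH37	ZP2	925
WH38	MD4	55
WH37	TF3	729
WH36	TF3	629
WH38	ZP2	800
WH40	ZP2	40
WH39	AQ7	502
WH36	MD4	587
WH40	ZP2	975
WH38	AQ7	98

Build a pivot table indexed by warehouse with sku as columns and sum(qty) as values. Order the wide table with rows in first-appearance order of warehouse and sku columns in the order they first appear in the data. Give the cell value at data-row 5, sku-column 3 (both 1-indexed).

With rows in first-appearance order of warehouse, row 5 is warehouse=WH37. sku columns in first-appearance order: MD4, AQ7, ZP2, TF3; column 3 is ZP2.
Long rows with warehouse=WH37, sku=ZP2: 812 + 748 + 925 = 2485.

2485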